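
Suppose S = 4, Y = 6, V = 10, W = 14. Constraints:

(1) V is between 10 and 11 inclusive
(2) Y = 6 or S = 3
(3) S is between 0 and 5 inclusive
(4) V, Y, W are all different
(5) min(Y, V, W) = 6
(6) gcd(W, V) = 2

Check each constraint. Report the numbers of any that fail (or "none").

All constraints are satisfied.

(1) V = 10 lies in [10, 11] — satisfied.
(2) Y = 6 = 6 (first disjunct) — satisfied.
(3) S = 4 lies in [0, 5] — satisfied.
(4) values 10, 6, 14 are pairwise distinct — satisfied.
(5) min(6, 10, 14) = 6 — satisfied.
(6) gcd(14, 10) = 2 — satisfied.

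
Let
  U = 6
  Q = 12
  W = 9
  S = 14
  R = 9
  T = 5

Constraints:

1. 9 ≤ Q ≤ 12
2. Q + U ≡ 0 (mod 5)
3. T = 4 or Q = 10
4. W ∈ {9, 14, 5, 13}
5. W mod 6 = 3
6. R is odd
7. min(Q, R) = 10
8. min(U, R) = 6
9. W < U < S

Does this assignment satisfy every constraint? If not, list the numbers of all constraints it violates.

Violated: 2, 3, 7, and 9.

1. Q = 12 lies in [9, 12]  yes
2. Q + U = 18; 18 mod 5 = 3, not 0  no
3. T = 5 ≠ 4 and Q = 12 ≠ 10; both disjuncts false  no
4. W = 9 is in {9, 14, 5, 13}  yes
5. 9 mod 6 = 3  yes
6. R = 9 is odd  yes
7. min(12, 9) = 9, not 10  no
8. min(6, 9) = 6  yes
9. values 9, 6, 14; W = 9 is not < U = 6  no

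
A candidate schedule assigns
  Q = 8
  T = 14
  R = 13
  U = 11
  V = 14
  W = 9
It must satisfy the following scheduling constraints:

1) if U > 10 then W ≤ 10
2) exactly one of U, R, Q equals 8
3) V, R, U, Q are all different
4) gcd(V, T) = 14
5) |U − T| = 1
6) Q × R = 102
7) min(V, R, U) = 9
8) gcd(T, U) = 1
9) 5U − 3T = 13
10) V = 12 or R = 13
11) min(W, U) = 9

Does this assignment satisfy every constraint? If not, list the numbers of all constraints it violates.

Constraints 5, 6, 7 do not hold.

1) U = 11 > 10, so we need W ≤ 10; W = 9 ≤ 10  holds
2) U=11, R=13, Q=8; 1 of them equals 8  holds
3) values 14, 13, 11, 8 are pairwise distinct  holds
4) gcd(14, 14) = 14  holds
5) |11 − 14| = 3, not 1  fails
6) Q × R = 8 × 13 = 104, not 102  fails
7) min(14, 13, 11) = 11, not 9  fails
8) gcd(14, 11) = 1  holds
9) 5U − 3T = 5(11) − 3(14) = 13  holds
10) V = 14 ≠ 12, but R = 13 = 13 (second disjunct)  holds
11) min(9, 11) = 9  holds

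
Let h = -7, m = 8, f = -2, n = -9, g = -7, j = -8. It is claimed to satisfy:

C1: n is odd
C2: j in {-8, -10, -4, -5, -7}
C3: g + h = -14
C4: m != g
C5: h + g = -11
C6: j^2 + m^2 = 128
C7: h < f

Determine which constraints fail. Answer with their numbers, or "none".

Constraint 5 does not hold.

C1: n = -9 is odd  OK
C2: j = -8 is in {-8, -10, -4, -5, -7}  OK
C3: g + h = -7 + (-7) = -14  OK
C4: m = 8, g = -7; distinct  OK
C5: h + g = -7 + (-7) = -14, not -11  FAIL
C6: j^2 + m^2 = (-8)^2 + 8^2 = 64 + 64 = 128  OK
C7: h = -7, f = -2; -7 < -2  OK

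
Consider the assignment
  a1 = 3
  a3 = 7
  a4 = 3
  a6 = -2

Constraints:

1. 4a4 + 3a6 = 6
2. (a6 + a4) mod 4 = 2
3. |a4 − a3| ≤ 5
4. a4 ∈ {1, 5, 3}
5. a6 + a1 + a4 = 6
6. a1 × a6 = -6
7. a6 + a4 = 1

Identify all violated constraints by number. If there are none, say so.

1. 4a4 + 3a6 = 4(3) + 3(-2) = 6 — OK.
2. a6 + a4 = 1; 1 mod 4 = 1, not 2 — violated.
3. |3 − 7| = 4; 4 ≤ 5 — OK.
4. a4 = 3 is in {1, 5, 3} — OK.
5. a6 + a1 + a4 = -2 + 3 + 3 = 4, not 6 — violated.
6. a1 × a6 = 3 × (-2) = -6 — OK.
7. a6 + a4 = -2 + 3 = 1 — OK.

Violated: 2, 5.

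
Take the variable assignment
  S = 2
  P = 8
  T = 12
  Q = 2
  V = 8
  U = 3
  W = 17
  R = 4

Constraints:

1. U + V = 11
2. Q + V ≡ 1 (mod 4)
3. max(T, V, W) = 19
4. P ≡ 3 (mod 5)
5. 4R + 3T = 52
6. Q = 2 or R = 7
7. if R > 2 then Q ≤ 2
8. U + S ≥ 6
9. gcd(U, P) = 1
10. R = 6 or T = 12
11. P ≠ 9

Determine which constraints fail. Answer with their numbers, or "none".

Violated: 2, 3, 8.

1. U + V = 3 + 8 = 11 — holds.
2. Q + V = 10; 10 mod 4 = 2, not 1 — does not hold.
3. max(12, 8, 17) = 17, not 19 — does not hold.
4. 8 mod 5 = 3 — holds.
5. 4R + 3T = 4(4) + 3(12) = 52 — holds.
6. Q = 2 = 2 (first disjunct) — holds.
7. R = 4 > 2, so we need Q ≤ 2; Q = 2 ≤ 2 — holds.
8. U + S = 3 + 2 = 5; 5 < 6, bound 6 not met — does not hold.
9. gcd(3, 8) = 1 — holds.
10. R = 4 ≠ 6, but T = 12 = 12 (second disjunct) — holds.
11. P = 8, and 8 ≠ 9 — holds.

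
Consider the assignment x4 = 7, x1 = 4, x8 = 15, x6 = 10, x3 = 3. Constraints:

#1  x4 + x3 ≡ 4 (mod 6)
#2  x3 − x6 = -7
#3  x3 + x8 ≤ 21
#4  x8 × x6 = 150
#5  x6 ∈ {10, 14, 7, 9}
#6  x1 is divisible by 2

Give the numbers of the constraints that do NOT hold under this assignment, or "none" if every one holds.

#1 x4 + x3 = 10; 10 mod 6 = 4  yes
#2 x3 − x6 = 3 − 10 = -7  yes
#3 x3 + x8 = 3 + 15 = 18; 18 ≤ 21  yes
#4 x8 × x6 = 15 × 10 = 150  yes
#5 x6 = 10 is in {10, 14, 7, 9}  yes
#6 4 / 2 = 2, so 2 divides 4  yes

All constraints are satisfied.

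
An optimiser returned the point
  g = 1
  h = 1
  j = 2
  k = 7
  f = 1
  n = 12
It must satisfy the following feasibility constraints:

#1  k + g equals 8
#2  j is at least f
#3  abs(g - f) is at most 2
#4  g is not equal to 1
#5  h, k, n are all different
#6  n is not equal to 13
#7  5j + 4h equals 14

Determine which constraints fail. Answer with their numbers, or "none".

#1 k + g = 7 + 1 = 8 — OK.
#2 j = 2, f = 1; 2 ≥ 1 — OK.
#3 abs(1 - 1) = 0; 0 ≤ 2 — OK.
#4 g = 1, but 1 is required to differ — violated.
#5 values 1, 7, 12 are pairwise distinct — OK.
#6 n = 12, and 12 ≠ 13 — OK.
#7 5j + 4h = 5(2) + 4(1) = 14 — OK.

The assignment fails constraint 4.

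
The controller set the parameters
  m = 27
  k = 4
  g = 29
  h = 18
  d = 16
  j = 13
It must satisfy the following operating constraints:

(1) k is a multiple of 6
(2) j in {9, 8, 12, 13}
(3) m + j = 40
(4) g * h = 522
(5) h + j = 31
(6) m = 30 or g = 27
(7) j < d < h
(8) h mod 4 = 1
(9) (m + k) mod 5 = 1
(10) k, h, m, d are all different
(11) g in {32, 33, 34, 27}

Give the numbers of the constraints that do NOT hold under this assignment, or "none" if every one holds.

(1) 4 = 6*0 + 4, so 6 does not divide 4 — does not hold.
(2) j = 13 is in {9, 8, 12, 13} — holds.
(3) m + j = 27 + 13 = 40 — holds.
(4) g * h = 29 * 18 = 522 — holds.
(5) h + j = 18 + 13 = 31 — holds.
(6) m = 27 ≠ 30 and g = 29 ≠ 27; both disjuncts false — does not hold.
(7) values 13 < 16 < 18 — holds.
(8) 18 mod 4 = 2, not 1 — does not hold.
(9) m + k = 31; 31 mod 5 = 1 — holds.
(10) values 4, 18, 27, 16 are pairwise distinct — holds.
(11) g = 29 is not in {32, 33, 34, 27} — does not hold.

The assignment fails constraints 1, 6, 8, and 11.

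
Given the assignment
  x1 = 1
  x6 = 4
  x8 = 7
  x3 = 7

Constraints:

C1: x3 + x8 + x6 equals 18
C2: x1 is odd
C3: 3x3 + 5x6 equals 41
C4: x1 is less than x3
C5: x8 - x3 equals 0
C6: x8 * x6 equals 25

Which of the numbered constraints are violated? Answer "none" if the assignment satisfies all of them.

The assignment fails constraint 6.

C1: x3 + x8 + x6 = 7 + 7 + 4 = 18  ✓
C2: x1 = 1 is odd  ✓
C3: 3x3 + 5x6 = 3(7) + 5(4) = 41  ✓
C4: x1 = 1, x3 = 7; 1 < 7  ✓
C5: x8 - x3 = 7 - 7 = 0  ✓
C6: x8 * x6 = 7 * 4 = 28, not 25  ✗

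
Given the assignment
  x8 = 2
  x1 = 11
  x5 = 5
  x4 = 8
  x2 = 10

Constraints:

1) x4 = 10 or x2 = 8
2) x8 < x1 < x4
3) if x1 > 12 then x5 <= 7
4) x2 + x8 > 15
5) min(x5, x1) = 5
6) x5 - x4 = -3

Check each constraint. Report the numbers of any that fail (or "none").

1) x4 = 8 ≠ 10 and x2 = 10 ≠ 8; both disjuncts false — does not hold.
2) values 2, 11, 8; x1 = 11 is not < x4 = 8 — does not hold.
3) x1 = 11, not > 12; antecedent false, conditional vacuously true — holds.
4) x2 + x8 = 10 + 2 = 12; 12 ≤ 15, bound 15 not met — does not hold.
5) min(5, 11) = 5 — holds.
6) x5 - x4 = 5 - 8 = -3 — holds.

Constraints 1, 2, and 4 do not hold.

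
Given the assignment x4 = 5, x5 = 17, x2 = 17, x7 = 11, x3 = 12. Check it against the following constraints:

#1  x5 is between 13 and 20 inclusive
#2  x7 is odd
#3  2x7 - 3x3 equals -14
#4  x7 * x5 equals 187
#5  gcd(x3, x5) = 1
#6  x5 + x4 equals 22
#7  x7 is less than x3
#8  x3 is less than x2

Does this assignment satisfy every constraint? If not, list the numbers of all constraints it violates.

Yes — all constraints hold.

#1 x5 = 17 lies in [13, 20]  ✔
#2 x7 = 11 is odd  ✔
#3 2x7 - 3x3 = 2(11) - 3(12) = -14  ✔
#4 x7 * x5 = 11 * 17 = 187  ✔
#5 gcd(12, 17) = 1  ✔
#6 x5 + x4 = 17 + 5 = 22  ✔
#7 x7 = 11, x3 = 12; 11 < 12  ✔
#8 x3 = 12, x2 = 17; 12 < 17  ✔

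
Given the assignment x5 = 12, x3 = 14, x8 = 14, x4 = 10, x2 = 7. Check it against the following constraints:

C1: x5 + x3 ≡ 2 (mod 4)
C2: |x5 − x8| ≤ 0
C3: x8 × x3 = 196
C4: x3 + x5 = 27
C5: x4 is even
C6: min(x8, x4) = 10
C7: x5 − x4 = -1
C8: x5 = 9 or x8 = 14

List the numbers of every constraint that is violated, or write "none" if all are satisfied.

The assignment fails constraints 2, 4, and 7.

C1: x5 + x3 = 26; 26 mod 4 = 2 — holds.
C2: |12 − 14| = 2; 2 > 0, exceeds bound 0 — fails.
C3: x8 × x3 = 14 × 14 = 196 — holds.
C4: x3 + x5 = 14 + 12 = 26, not 27 — fails.
C5: x4 = 10 is even — holds.
C6: min(14, 10) = 10 — holds.
C7: x5 − x4 = 12 − 10 = 2, not -1 — fails.
C8: x5 = 12 ≠ 9, but x8 = 14 = 14 (second disjunct) — holds.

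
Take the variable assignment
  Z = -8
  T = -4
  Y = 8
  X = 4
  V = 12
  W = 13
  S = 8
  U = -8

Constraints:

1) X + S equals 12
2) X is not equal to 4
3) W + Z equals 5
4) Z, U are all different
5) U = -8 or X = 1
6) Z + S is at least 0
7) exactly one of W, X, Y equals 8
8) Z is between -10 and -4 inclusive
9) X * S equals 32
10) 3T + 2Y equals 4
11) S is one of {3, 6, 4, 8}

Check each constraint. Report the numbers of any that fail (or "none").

Violated: 2 and 4.

1) X + S = 4 + 8 = 12  holds
2) X = 4, but 4 is required to differ  fails
3) W + Z = 13 + (-8) = 5  holds
4) Z = U = -8, not all different  fails
5) U = -8 = -8 (first disjunct)  holds
6) Z + S = -8 + 8 = 0; 0 ≥ 0  holds
7) W=13, X=4, Y=8; 1 of them equals 8  holds
8) Z = -8 lies in [-10, -4]  holds
9) X * S = 4 * 8 = 32  holds
10) 3T + 2Y = 3(-4) + 2(8) = 4  holds
11) S = 8 is in {3, 6, 4, 8}  holds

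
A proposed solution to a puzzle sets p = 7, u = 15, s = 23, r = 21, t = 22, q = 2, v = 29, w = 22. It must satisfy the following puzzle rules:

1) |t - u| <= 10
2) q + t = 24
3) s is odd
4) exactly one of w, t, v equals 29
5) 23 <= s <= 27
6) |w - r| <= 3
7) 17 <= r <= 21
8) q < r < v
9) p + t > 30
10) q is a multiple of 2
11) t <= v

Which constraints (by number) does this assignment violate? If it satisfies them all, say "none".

The assignment fails constraint 9.

1) |22 - 15| = 7; 7 ≤ 10 — holds.
2) q + t = 2 + 22 = 24 — holds.
3) s = 23 is odd — holds.
4) w=22, t=22, v=29; 1 of them equals 29 — holds.
5) s = 23 lies in [23, 27] — holds.
6) |22 - 21| = 1; 1 ≤ 3 — holds.
7) r = 21 lies in [17, 21] — holds.
8) values 2 < 21 < 29 — holds.
9) p + t = 7 + 22 = 29; 29 ≤ 30, bound 30 not met — fails.
10) 2 / 2 = 1, so 2 divides 2 — holds.
11) t = 22, v = 29; 22 ≤ 29 — holds.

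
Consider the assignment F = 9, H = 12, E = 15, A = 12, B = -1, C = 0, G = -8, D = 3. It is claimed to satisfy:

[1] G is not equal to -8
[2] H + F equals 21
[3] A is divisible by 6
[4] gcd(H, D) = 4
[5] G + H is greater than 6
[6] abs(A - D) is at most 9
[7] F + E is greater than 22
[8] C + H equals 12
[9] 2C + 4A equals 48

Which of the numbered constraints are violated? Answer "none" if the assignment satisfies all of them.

[1] G = -8, but -8 is required to differ  fails
[2] H + F = 12 + 9 = 21  holds
[3] 12 / 6 = 2, so 6 divides 12  holds
[4] gcd(12, 3) = 3, not 4  fails
[5] G + H = -8 + 12 = 4; 4 ≤ 6, bound 6 not met  fails
[6] abs(12 - 3) = 9; 9 ≤ 9  holds
[7] F + E = 9 + 15 = 24; 24 > 22  holds
[8] C + H = 0 + 12 = 12  holds
[9] 2C + 4A = 2(0) + 4(12) = 48  holds

Violated: 1, 4, and 5.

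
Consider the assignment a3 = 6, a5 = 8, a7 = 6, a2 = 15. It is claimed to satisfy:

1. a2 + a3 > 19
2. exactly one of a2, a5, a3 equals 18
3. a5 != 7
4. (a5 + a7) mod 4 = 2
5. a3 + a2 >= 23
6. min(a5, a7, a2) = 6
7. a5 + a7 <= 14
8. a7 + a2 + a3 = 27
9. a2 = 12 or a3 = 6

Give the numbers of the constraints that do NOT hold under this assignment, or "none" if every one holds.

1. a2 + a3 = 15 + 6 = 21; 21 > 19 — OK.
2. a2=15, a5=8, a3=6; 0 of them equal 18, not exactly one — violated.
3. a5 = 8, and 8 ≠ 7 — OK.
4. a5 + a7 = 14; 14 mod 4 = 2 — OK.
5. a3 + a2 = 6 + 15 = 21; 21 < 23, bound 23 not met — violated.
6. min(8, 6, 15) = 6 — OK.
7. a5 + a7 = 8 + 6 = 14; 14 ≤ 14 — OK.
8. a7 + a2 + a3 = 6 + 15 + 6 = 27 — OK.
9. a2 = 15 ≠ 12, but a3 = 6 = 6 (second disjunct) — OK.

Constraints 2 and 5 are violated.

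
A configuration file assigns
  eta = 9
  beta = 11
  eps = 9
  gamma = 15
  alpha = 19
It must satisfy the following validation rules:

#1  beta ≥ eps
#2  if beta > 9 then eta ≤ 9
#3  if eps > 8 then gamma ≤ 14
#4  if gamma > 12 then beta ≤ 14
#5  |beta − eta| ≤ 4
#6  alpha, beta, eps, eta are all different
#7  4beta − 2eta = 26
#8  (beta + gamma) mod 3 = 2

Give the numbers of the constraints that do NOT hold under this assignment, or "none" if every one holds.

#1 beta = 11, eps = 9; 11 ≥ 9  ✓
#2 beta = 11 > 9, so we need eta ≤ 9; eta = 9 ≤ 9  ✓
#3 eps = 9 > 8, so we need gamma ≤ 14; but gamma = 15 > 14  ✗
#4 gamma = 15 > 12, so we need beta ≤ 14; beta = 11 ≤ 14  ✓
#5 |11 − 9| = 2; 2 ≤ 4  ✓
#6 eps = eta = 9, not all different  ✗
#7 4beta − 2eta = 4(11) − 2(9) = 26  ✓
#8 beta + gamma = 26; 26 mod 3 = 2  ✓

Violated: 3 and 6.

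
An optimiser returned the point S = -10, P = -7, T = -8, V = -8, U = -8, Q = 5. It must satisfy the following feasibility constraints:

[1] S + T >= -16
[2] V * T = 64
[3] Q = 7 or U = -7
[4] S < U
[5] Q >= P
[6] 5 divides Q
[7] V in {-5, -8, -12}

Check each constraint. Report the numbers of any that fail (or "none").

Constraints 1, 3 do not hold.

[1] S + T = -10 + (-8) = -18; -18 < -16, bound -16 not met — fails.
[2] V * T = -8 * (-8) = 64 — holds.
[3] Q = 5 ≠ 7 and U = -8 ≠ -7; both disjuncts false — fails.
[4] S = -10, U = -8; -10 < -8 — holds.
[5] Q = 5, P = -7; 5 ≥ -7 — holds.
[6] 5 / 5 = 1, so 5 divides 5 — holds.
[7] V = -8 is in {-5, -8, -12} — holds.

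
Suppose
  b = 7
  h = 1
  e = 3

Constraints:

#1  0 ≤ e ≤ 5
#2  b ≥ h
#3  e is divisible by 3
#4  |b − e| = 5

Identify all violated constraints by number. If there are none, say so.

The assignment fails constraint 4.

#1 e = 3 lies in [0, 5] — satisfied.
#2 b = 7, h = 1; 7 ≥ 1 — satisfied.
#3 3 / 3 = 1, so 3 divides 3 — satisfied.
#4 |7 − 3| = 4, not 5 — violated.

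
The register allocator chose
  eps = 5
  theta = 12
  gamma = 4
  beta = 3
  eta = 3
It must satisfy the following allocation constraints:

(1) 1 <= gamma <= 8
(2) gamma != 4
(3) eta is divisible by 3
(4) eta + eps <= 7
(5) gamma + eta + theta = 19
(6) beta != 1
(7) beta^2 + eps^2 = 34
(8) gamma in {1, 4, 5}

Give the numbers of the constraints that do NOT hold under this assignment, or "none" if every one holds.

Constraints 2 and 4 are violated.

(1) gamma = 4 lies in [1, 8] — OK.
(2) gamma = 4, but 4 is required to differ — violated.
(3) 3 / 3 = 1, so 3 divides 3 — OK.
(4) eta + eps = 3 + 5 = 8; 8 > 7, bound 7 not met — violated.
(5) gamma + eta + theta = 4 + 3 + 12 = 19 — OK.
(6) beta = 3, and 3 ≠ 1 — OK.
(7) beta^2 + eps^2 = 3^2 + 5^2 = 9 + 25 = 34 — OK.
(8) gamma = 4 is in {1, 4, 5} — OK.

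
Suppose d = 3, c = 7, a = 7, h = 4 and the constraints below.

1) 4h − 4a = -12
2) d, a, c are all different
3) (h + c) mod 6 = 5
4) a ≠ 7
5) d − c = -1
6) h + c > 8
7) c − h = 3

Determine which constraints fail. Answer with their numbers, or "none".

The assignment fails constraints 2, 4, and 5.

1) 4h − 4a = 4(4) − 4(7) = -12  holds
2) a = c = 7, not all different  fails
3) h + c = 11; 11 mod 6 = 5  holds
4) a = 7, but 7 is required to differ  fails
5) d − c = 3 − 7 = -4, not -1  fails
6) h + c = 4 + 7 = 11; 11 > 8  holds
7) c − h = 7 − 4 = 3  holds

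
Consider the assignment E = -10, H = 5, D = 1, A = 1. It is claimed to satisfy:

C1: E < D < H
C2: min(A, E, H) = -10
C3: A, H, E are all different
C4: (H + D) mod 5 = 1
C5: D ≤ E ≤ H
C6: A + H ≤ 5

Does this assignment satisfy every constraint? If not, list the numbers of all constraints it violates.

Constraints 5 and 6 do not hold.

C1: values -10 < 1 < 5  holds
C2: min(1, -10, 5) = -10  holds
C3: values 1, 5, -10 are pairwise distinct  holds
C4: H + D = 6; 6 mod 5 = 1  holds
C5: values 1, -10, 5; D = 1 is not ≤ E = -10  fails
C6: A + H = 1 + 5 = 6; 6 > 5, bound 5 not met  fails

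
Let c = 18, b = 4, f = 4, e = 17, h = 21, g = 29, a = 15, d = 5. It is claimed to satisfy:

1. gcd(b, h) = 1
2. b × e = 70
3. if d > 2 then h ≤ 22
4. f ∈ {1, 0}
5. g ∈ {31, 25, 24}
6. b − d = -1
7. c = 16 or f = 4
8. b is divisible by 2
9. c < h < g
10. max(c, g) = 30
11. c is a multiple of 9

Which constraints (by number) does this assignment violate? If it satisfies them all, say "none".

The assignment fails constraints 2, 4, 5, 10.

1. gcd(4, 21) = 1 — satisfied.
2. b × e = 4 × 17 = 68, not 70 — violated.
3. d = 5 > 2, so we need h ≤ 22; h = 21 ≤ 22 — satisfied.
4. f = 4 is not in {1, 0} — violated.
5. g = 29 is not in {31, 25, 24} — violated.
6. b − d = 4 − 5 = -1 — satisfied.
7. c = 18 ≠ 16, but f = 4 = 4 (second disjunct) — satisfied.
8. 4 / 2 = 2, so 2 divides 4 — satisfied.
9. values 18 < 21 < 29 — satisfied.
10. max(18, 29) = 29, not 30 — violated.
11. 18 / 9 = 2, so 9 divides 18 — satisfied.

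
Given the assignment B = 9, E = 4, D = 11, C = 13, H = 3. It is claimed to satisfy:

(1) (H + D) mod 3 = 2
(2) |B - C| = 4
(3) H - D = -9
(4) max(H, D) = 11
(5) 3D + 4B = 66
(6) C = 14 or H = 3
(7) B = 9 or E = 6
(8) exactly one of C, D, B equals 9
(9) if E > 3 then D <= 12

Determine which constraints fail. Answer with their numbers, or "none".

The assignment fails constraints 3 and 5.

(1) H + D = 14; 14 mod 3 = 2 — OK.
(2) |9 - 13| = 4 — OK.
(3) H - D = 3 - 11 = -8, not -9 — violated.
(4) max(3, 11) = 11 — OK.
(5) 3D + 4B = 3(11) + 4(9) = 69, not 66 — violated.
(6) C = 13 ≠ 14, but H = 3 = 3 (second disjunct) — OK.
(7) B = 9 = 9 (first disjunct) — OK.
(8) C=13, D=11, B=9; 1 of them equals 9 — OK.
(9) E = 4 > 3, so we need D ≤ 12; D = 11 ≤ 12 — OK.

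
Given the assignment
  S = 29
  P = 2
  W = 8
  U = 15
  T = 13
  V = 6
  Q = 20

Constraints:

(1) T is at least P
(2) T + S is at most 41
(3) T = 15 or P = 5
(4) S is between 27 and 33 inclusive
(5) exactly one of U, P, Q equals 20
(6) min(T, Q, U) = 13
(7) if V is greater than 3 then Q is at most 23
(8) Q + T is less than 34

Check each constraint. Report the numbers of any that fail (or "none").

Constraints 2 and 3 are violated.

(1) T = 13, P = 2; 13 ≥ 2  yes
(2) T + S = 13 + 29 = 42; 42 > 41, bound 41 not met  no
(3) T = 13 ≠ 15 and P = 2 ≠ 5; both disjuncts false  no
(4) S = 29 lies in [27, 33]  yes
(5) U=15, P=2, Q=20; 1 of them equals 20  yes
(6) min(13, 20, 15) = 13  yes
(7) V = 6 > 3, so we need Q ≤ 23; Q = 20 ≤ 23  yes
(8) Q + T = 20 + 13 = 33; 33 < 34  yes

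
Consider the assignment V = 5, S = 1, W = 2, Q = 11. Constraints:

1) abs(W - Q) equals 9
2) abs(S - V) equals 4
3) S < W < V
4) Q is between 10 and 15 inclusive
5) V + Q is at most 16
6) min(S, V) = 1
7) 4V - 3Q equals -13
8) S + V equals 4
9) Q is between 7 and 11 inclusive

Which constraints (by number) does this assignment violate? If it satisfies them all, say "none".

The assignment fails constraint 8.

1) abs(2 - 11) = 9  holds
2) abs(1 - 5) = 4  holds
3) values 1 < 2 < 5  holds
4) Q = 11 lies in [10, 15]  holds
5) V + Q = 5 + 11 = 16; 16 ≤ 16  holds
6) min(1, 5) = 1  holds
7) 4V - 3Q = 4(5) - 3(11) = -13  holds
8) S + V = 1 + 5 = 6, not 4  fails
9) Q = 11 lies in [7, 11]  holds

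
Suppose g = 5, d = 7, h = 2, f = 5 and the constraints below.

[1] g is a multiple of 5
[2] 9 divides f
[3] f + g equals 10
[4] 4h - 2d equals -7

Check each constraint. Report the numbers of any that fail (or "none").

[1] 5 / 5 = 1, so 5 divides 5 — OK.
[2] 5 = 9*0 + 5, so 9 does not divide 5 — violated.
[3] f + g = 5 + 5 = 10 — OK.
[4] 4h - 2d = 4(2) - 2(7) = -6, not -7 — violated.

No — constraints 2 and 4 are not satisfied.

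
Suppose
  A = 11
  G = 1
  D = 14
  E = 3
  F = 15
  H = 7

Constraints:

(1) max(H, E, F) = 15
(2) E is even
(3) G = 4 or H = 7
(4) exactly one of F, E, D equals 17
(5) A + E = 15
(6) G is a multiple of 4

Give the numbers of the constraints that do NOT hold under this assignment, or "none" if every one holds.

(1) max(7, 3, 15) = 15 — holds.
(2) E = 3 is odd — does not hold.
(3) G = 1 ≠ 4, but H = 7 = 7 (second disjunct) — holds.
(4) F=15, E=3, D=14; 0 of them equal 17, not exactly one — does not hold.
(5) A + E = 11 + 3 = 14, not 15 — does not hold.
(6) 1 = 4×0 + 1, so 4 does not divide 1 — does not hold.

The assignment fails constraints 2, 4, 5, 6.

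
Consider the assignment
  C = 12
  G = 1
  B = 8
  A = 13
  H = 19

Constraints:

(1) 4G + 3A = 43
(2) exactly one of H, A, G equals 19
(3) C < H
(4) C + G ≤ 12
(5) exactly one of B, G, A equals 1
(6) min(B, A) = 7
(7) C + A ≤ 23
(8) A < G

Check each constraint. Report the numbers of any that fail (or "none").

Violated: 4, 6, 7, and 8.

(1) 4G + 3A = 4(1) + 3(13) = 43 — holds.
(2) H=19, A=13, G=1; 1 of them equals 19 — holds.
(3) C = 12, H = 19; 12 < 19 — holds.
(4) C + G = 12 + 1 = 13; 13 > 12, bound 12 not met — fails.
(5) B=8, G=1, A=13; 1 of them equals 1 — holds.
(6) min(8, 13) = 8, not 7 — fails.
(7) C + A = 12 + 13 = 25; 25 > 23, bound 23 not met — fails.
(8) A = 13, G = 1; 13 ≥ 1 (want <) — fails.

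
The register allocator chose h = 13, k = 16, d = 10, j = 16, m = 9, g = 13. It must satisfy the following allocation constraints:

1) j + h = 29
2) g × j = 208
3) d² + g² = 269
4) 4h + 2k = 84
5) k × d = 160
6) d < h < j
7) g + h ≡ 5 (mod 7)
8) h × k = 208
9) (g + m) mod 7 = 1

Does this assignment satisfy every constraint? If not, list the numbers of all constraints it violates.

All constraints are satisfied.

1) j + h = 16 + 13 = 29  OK
2) g × j = 13 × 16 = 208  OK
3) d² + g² = 10² + 13² = 100 + 169 = 269  OK
4) 4h + 2k = 4(13) + 2(16) = 84  OK
5) k × d = 16 × 10 = 160  OK
6) values 10 < 13 < 16  OK
7) g + h = 26; 26 mod 7 = 5  OK
8) h × k = 13 × 16 = 208  OK
9) g + m = 22; 22 mod 7 = 1  OK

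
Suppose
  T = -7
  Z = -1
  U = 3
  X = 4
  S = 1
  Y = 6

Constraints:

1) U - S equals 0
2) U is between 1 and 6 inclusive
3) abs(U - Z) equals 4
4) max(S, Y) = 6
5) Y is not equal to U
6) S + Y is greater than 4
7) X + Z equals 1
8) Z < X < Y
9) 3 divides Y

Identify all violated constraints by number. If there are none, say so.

1) U - S = 3 - 1 = 2, not 0 — fails.
2) U = 3 lies in [1, 6] — holds.
3) abs(3 - (-1)) = 4 — holds.
4) max(1, 6) = 6 — holds.
5) Y = 6, U = 3; distinct — holds.
6) S + Y = 1 + 6 = 7; 7 > 4 — holds.
7) X + Z = 4 + (-1) = 3, not 1 — fails.
8) values -1 < 4 < 6 — holds.
9) 6 / 3 = 2, so 3 divides 6 — holds.

The assignment fails constraints 1, 7.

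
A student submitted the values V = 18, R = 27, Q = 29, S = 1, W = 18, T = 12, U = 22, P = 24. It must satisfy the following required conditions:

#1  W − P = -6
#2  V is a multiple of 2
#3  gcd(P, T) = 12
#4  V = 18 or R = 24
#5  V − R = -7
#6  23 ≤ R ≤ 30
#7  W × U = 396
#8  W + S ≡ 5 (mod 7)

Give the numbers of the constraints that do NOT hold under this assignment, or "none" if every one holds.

#1 W − P = 18 − 24 = -6  holds
#2 18 / 2 = 9, so 2 divides 18  holds
#3 gcd(24, 12) = 12  holds
#4 V = 18 = 18 (first disjunct)  holds
#5 V − R = 18 − 27 = -9, not -7  fails
#6 R = 27 lies in [23, 30]  holds
#7 W × U = 18 × 22 = 396  holds
#8 W + S = 19; 19 mod 7 = 5  holds

No — constraint 5 is not satisfied.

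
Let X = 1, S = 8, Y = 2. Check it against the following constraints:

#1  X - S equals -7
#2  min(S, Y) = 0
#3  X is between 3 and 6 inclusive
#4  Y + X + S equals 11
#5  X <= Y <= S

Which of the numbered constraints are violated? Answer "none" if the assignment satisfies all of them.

#1 X - S = 1 - 8 = -7  yes
#2 min(8, 2) = 2, not 0  no
#3 X = 1 is outside [3, 6]  no
#4 Y + X + S = 2 + 1 + 8 = 11  yes
#5 values 1 <= 2 <= 8  yes

The assignment fails constraints 2 and 3.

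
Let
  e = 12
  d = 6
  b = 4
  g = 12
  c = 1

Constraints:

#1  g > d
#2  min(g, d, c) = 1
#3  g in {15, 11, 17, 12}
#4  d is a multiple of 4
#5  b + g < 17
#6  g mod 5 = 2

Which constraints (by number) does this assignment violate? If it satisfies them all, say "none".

#1 g = 12, d = 6; 12 > 6  ✓
#2 min(12, 6, 1) = 1  ✓
#3 g = 12 is in {15, 11, 17, 12}  ✓
#4 6 = 4*1 + 2, so 4 does not divide 6  ✗
#5 b + g = 4 + 12 = 16; 16 < 17  ✓
#6 12 mod 5 = 2  ✓

No — constraint 4 is not satisfied.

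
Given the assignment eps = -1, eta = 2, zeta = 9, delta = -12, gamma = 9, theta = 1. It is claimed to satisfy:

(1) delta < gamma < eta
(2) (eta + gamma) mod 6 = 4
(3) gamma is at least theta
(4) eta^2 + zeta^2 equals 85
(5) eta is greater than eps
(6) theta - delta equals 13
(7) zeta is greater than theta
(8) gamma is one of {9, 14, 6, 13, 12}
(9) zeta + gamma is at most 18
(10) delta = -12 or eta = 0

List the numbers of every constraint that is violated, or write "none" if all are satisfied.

Constraints 1 and 2 do not hold.

(1) values -12, 9, 2; gamma = 9 is not < eta = 2 — violated.
(2) eta + gamma = 11; 11 mod 6 = 5, not 4 — violated.
(3) gamma = 9, theta = 1; 9 ≥ 1 — OK.
(4) eta^2 + zeta^2 = 2^2 + 9^2 = 4 + 81 = 85 — OK.
(5) eta = 2, eps = -1; 2 > -1 — OK.
(6) theta - delta = 1 - (-12) = 13 — OK.
(7) zeta = 9, theta = 1; 9 > 1 — OK.
(8) gamma = 9 is in {9, 14, 6, 13, 12} — OK.
(9) zeta + gamma = 9 + 9 = 18; 18 ≤ 18 — OK.
(10) delta = -12 = -12 (first disjunct) — OK.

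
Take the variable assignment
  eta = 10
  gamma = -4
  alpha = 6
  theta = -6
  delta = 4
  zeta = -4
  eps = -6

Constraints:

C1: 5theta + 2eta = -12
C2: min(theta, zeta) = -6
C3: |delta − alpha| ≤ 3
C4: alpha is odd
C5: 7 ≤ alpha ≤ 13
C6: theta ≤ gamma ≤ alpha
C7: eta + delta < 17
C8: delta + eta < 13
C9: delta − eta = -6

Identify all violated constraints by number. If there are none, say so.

Constraints 1, 4, 5, and 8 are violated.

C1: 5theta + 2eta = 5(-6) + 2(10) = -10, not -12 — does not hold.
C2: min(-6, -4) = -6 — holds.
C3: |4 − 6| = 2; 2 ≤ 3 — holds.
C4: alpha = 6 is even — does not hold.
C5: alpha = 6 is outside [7, 13] — does not hold.
C6: values -6 ≤ -4 ≤ 6 — holds.
C7: eta + delta = 10 + 4 = 14; 14 < 17 — holds.
C8: delta + eta = 4 + 10 = 14; 14 ≥ 13, bound 13 not met — does not hold.
C9: delta − eta = 4 − 10 = -6 — holds.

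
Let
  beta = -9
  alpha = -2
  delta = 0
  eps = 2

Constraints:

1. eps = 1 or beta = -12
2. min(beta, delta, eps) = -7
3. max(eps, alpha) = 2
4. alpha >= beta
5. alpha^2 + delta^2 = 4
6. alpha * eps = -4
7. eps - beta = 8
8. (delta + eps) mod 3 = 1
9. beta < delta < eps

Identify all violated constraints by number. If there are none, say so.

1. eps = 2 ≠ 1 and beta = -9 ≠ -12; both disjuncts false — fails.
2. min(-9, 0, 2) = -9, not -7 — fails.
3. max(2, -2) = 2 — holds.
4. alpha = -2, beta = -9; -2 ≥ -9 — holds.
5. alpha^2 + delta^2 = (-2)^2 + 0^2 = 4 + 0 = 4 — holds.
6. alpha * eps = -2 * 2 = -4 — holds.
7. eps - beta = 2 - (-9) = 11, not 8 — fails.
8. delta + eps = 2; 2 mod 3 = 2, not 1 — fails.
9. values -9 < 0 < 2 — holds.

The assignment fails constraints 1, 2, 7, and 8.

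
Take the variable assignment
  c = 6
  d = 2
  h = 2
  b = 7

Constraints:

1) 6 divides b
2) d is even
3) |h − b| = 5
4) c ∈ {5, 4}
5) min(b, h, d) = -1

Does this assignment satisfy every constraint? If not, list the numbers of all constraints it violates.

Violated: 1, 4, and 5.

1) 7 = 6×1 + 1, so 6 does not divide 7  false
2) d = 2 is even  true
3) |2 − 7| = 5  true
4) c = 6 is not in {5, 4}  false
5) min(7, 2, 2) = 2, not -1  false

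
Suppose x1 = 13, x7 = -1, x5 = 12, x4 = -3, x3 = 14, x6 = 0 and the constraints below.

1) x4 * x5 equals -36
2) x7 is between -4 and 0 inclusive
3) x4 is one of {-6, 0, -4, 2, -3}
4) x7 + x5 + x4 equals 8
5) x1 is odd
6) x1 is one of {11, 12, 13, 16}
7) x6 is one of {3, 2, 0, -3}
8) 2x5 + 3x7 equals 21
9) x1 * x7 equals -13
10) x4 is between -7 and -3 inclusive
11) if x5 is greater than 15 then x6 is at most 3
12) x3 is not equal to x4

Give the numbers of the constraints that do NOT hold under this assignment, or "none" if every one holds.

1) x4 * x5 = -3 * 12 = -36 — holds.
2) x7 = -1 lies in [-4, 0] — holds.
3) x4 = -3 is in {-6, 0, -4, 2, -3} — holds.
4) x7 + x5 + x4 = -1 + 12 + (-3) = 8 — holds.
5) x1 = 13 is odd — holds.
6) x1 = 13 is in {11, 12, 13, 16} — holds.
7) x6 = 0 is in {3, 2, 0, -3} — holds.
8) 2x5 + 3x7 = 2(12) + 3(-1) = 21 — holds.
9) x1 * x7 = 13 * (-1) = -13 — holds.
10) x4 = -3 lies in [-7, -3] — holds.
11) x5 = 12, not > 15; antecedent false, conditional vacuously true — holds.
12) x3 = 14, x4 = -3; distinct — holds.

Yes — all constraints hold.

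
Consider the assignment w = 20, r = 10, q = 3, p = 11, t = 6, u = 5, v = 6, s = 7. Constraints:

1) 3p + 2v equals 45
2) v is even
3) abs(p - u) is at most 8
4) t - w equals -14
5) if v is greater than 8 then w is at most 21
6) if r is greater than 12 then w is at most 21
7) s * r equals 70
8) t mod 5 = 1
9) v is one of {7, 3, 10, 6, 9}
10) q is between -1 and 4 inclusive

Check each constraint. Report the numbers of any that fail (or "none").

No violations.

1) 3p + 2v = 3(11) + 2(6) = 45 — OK.
2) v = 6 is even — OK.
3) abs(11 - 5) = 6; 6 ≤ 8 — OK.
4) t - w = 6 - 20 = -14 — OK.
5) v = 6, not > 8; antecedent false, conditional vacuously true — OK.
6) r = 10, not > 12; antecedent false, conditional vacuously true — OK.
7) s * r = 7 * 10 = 70 — OK.
8) 6 mod 5 = 1 — OK.
9) v = 6 is in {7, 3, 10, 6, 9} — OK.
10) q = 3 lies in [-1, 4] — OK.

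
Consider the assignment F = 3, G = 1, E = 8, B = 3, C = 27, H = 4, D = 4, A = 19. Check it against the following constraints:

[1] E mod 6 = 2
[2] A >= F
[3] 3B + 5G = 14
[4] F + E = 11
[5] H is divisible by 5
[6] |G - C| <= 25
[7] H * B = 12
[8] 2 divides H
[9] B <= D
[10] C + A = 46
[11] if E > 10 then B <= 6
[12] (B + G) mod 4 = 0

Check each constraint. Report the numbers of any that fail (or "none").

[1] 8 mod 6 = 2 — holds.
[2] A = 19, F = 3; 19 ≥ 3 — holds.
[3] 3B + 5G = 3(3) + 5(1) = 14 — holds.
[4] F + E = 3 + 8 = 11 — holds.
[5] 4 = 5*0 + 4, so 5 does not divide 4 — fails.
[6] |1 - 27| = 26; 26 > 25, exceeds bound 25 — fails.
[7] H * B = 4 * 3 = 12 — holds.
[8] 4 / 2 = 2, so 2 divides 4 — holds.
[9] B = 3, D = 4; 3 ≤ 4 — holds.
[10] C + A = 27 + 19 = 46 — holds.
[11] E = 8, not > 10; antecedent false, conditional vacuously true — holds.
[12] B + G = 4; 4 mod 4 = 0 — holds.

Constraints 5 and 6 do not hold.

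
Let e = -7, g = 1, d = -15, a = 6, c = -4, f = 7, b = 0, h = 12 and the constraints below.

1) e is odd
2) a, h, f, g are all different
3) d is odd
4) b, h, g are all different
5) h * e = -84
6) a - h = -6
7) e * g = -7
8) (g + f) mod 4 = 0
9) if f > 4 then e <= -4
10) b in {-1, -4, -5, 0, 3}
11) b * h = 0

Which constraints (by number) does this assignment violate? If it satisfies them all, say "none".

1) e = -7 is odd — OK.
2) values 6, 12, 7, 1 are pairwise distinct — OK.
3) d = -15 is odd — OK.
4) values 0, 12, 1 are pairwise distinct — OK.
5) h * e = 12 * (-7) = -84 — OK.
6) a - h = 6 - 12 = -6 — OK.
7) e * g = -7 * 1 = -7 — OK.
8) g + f = 8; 8 mod 4 = 0 — OK.
9) f = 7 > 4, so we need e ≤ -4; e = -7 ≤ -4 — OK.
10) b = 0 is in {-1, -4, -5, 0, 3} — OK.
11) b * h = 0 * 12 = 0 — OK.

None — every constraint holds.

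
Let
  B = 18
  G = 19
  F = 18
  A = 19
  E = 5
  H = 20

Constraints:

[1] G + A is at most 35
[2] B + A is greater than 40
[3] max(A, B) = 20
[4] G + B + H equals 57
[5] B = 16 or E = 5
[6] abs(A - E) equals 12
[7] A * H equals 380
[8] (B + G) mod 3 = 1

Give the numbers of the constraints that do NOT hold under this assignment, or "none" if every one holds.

[1] G + A = 19 + 19 = 38; 38 > 35, bound 35 not met — does not hold.
[2] B + A = 18 + 19 = 37; 37 ≤ 40, bound 40 not met — does not hold.
[3] max(19, 18) = 19, not 20 — does not hold.
[4] G + B + H = 19 + 18 + 20 = 57 — holds.
[5] B = 18 ≠ 16, but E = 5 = 5 (second disjunct) — holds.
[6] abs(19 - 5) = 14, not 12 — does not hold.
[7] A * H = 19 * 20 = 380 — holds.
[8] B + G = 37; 37 mod 3 = 1 — holds.

Constraints 1, 2, 3, 6 do not hold.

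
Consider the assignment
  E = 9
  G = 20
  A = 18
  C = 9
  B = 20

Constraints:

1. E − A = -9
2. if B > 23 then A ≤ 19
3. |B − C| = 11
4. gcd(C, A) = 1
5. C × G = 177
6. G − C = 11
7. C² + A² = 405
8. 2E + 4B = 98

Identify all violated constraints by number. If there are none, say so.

No — constraints 4 and 5 are not satisfied.

1. E − A = 9 − 18 = -9 — holds.
2. B = 20, not > 23; antecedent false, conditional vacuously true — holds.
3. |20 − 9| = 11 — holds.
4. gcd(9, 18) = 9, not 1 — does not hold.
5. C × G = 9 × 20 = 180, not 177 — does not hold.
6. G − C = 20 − 9 = 11 — holds.
7. C² + A² = 9² + 18² = 81 + 324 = 405 — holds.
8. 2E + 4B = 2(9) + 4(20) = 98 — holds.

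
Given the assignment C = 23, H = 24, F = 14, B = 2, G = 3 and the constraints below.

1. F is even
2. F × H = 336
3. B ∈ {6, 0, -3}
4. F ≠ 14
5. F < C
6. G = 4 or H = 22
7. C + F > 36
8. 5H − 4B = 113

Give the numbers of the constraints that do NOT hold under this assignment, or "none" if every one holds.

No — constraints 3, 4, 6, and 8 are not satisfied.

1. F = 14 is even  ✔
2. F × H = 14 × 24 = 336  ✔
3. B = 2 is not in {6, 0, -3}  ✘
4. F = 14, but 14 is required to differ  ✘
5. F = 14, C = 23; 14 < 23  ✔
6. G = 3 ≠ 4 and H = 24 ≠ 22; both disjuncts false  ✘
7. C + F = 23 + 14 = 37; 37 > 36  ✔
8. 5H − 4B = 5(24) − 4(2) = 112, not 113  ✘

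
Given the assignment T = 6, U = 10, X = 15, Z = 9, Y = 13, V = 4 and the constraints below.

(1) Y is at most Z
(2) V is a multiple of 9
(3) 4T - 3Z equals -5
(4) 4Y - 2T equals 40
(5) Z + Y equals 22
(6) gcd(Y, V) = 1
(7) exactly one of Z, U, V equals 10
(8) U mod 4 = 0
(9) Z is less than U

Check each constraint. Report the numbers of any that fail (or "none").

Violated: 1, 2, 3, and 8.

(1) Y = 13, Z = 9; 13 > 9 (want ≤) — violated.
(2) 4 = 9*0 + 4, so 9 does not divide 4 — violated.
(3) 4T - 3Z = 4(6) - 3(9) = -3, not -5 — violated.
(4) 4Y - 2T = 4(13) - 2(6) = 40 — satisfied.
(5) Z + Y = 9 + 13 = 22 — satisfied.
(6) gcd(13, 4) = 1 — satisfied.
(7) Z=9, U=10, V=4; 1 of them equals 10 — satisfied.
(8) 10 mod 4 = 2, not 0 — violated.
(9) Z = 9, U = 10; 9 < 10 — satisfied.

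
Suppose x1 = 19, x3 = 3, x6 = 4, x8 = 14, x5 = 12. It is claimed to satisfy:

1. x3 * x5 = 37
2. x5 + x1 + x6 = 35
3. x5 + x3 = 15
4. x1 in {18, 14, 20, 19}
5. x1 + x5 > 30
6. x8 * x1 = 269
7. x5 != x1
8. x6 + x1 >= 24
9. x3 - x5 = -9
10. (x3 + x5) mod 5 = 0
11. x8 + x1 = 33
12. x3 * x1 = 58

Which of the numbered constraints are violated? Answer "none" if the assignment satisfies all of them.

Constraints 1, 6, 8, and 12 do not hold.

1. x3 * x5 = 3 * 12 = 36, not 37 — violated.
2. x5 + x1 + x6 = 12 + 19 + 4 = 35 — satisfied.
3. x5 + x3 = 12 + 3 = 15 — satisfied.
4. x1 = 19 is in {18, 14, 20, 19} — satisfied.
5. x1 + x5 = 19 + 12 = 31; 31 > 30 — satisfied.
6. x8 * x1 = 14 * 19 = 266, not 269 — violated.
7. x5 = 12, x1 = 19; distinct — satisfied.
8. x6 + x1 = 4 + 19 = 23; 23 < 24, bound 24 not met — violated.
9. x3 - x5 = 3 - 12 = -9 — satisfied.
10. x3 + x5 = 15; 15 mod 5 = 0 — satisfied.
11. x8 + x1 = 14 + 19 = 33 — satisfied.
12. x3 * x1 = 3 * 19 = 57, not 58 — violated.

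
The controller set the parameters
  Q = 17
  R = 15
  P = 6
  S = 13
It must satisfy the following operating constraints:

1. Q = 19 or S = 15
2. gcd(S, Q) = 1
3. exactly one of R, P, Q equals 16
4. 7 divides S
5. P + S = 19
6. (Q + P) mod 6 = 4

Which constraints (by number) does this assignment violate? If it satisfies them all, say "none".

Constraints 1, 3, 4, and 6 are violated.

1. Q = 17 ≠ 19 and S = 13 ≠ 15; both disjuncts false  false
2. gcd(13, 17) = 1  true
3. R=15, P=6, Q=17; 0 of them equal 16, not exactly one  false
4. 13 = 7*1 + 6, so 7 does not divide 13  false
5. P + S = 6 + 13 = 19  true
6. Q + P = 23; 23 mod 6 = 5, not 4  false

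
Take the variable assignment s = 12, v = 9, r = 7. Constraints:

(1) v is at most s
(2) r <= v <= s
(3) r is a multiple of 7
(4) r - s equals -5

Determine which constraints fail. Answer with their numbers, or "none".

(1) v = 9, s = 12; 9 ≤ 12  ✔
(2) values 7 <= 9 <= 12  ✔
(3) 7 / 7 = 1, so 7 divides 7  ✔
(4) r - s = 7 - 12 = -5  ✔

No violations.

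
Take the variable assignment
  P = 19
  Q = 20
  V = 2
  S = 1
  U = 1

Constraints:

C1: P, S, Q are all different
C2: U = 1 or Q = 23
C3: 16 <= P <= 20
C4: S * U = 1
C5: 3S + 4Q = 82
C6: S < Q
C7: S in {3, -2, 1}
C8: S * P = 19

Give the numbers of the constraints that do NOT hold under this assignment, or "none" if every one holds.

Violated: 5.

C1: values 19, 1, 20 are pairwise distinct — satisfied.
C2: U = 1 = 1 (first disjunct) — satisfied.
C3: P = 19 lies in [16, 20] — satisfied.
C4: S * U = 1 * 1 = 1 — satisfied.
C5: 3S + 4Q = 3(1) + 4(20) = 83, not 82 — violated.
C6: S = 1, Q = 20; 1 < 20 — satisfied.
C7: S = 1 is in {3, -2, 1} — satisfied.
C8: S * P = 1 * 19 = 19 — satisfied.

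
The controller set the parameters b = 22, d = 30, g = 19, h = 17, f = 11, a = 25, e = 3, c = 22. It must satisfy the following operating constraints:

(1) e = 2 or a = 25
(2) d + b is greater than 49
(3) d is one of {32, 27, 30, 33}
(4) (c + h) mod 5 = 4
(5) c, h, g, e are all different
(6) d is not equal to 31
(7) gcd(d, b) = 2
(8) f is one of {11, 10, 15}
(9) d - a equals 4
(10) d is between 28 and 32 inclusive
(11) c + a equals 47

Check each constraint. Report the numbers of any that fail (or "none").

(1) e = 3 ≠ 2, but a = 25 = 25 (second disjunct)  ✓
(2) d + b = 30 + 22 = 52; 52 > 49  ✓
(3) d = 30 is in {32, 27, 30, 33}  ✓
(4) c + h = 39; 39 mod 5 = 4  ✓
(5) values 22, 17, 19, 3 are pairwise distinct  ✓
(6) d = 30, and 30 ≠ 31  ✓
(7) gcd(30, 22) = 2  ✓
(8) f = 11 is in {11, 10, 15}  ✓
(9) d - a = 30 - 25 = 5, not 4  ✗
(10) d = 30 lies in [28, 32]  ✓
(11) c + a = 22 + 25 = 47  ✓

No — constraint 9 is not satisfied.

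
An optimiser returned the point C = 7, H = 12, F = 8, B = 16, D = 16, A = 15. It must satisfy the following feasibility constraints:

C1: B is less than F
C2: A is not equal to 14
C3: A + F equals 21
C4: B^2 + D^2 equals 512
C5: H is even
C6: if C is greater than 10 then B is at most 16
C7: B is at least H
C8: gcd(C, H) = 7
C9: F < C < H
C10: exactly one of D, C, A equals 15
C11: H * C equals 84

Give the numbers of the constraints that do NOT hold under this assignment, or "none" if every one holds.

C1: B = 16, F = 8; 16 ≥ 8 (want <) — violated.
C2: A = 15, and 15 ≠ 14 — OK.
C3: A + F = 15 + 8 = 23, not 21 — violated.
C4: B^2 + D^2 = 16^2 + 16^2 = 256 + 256 = 512 — OK.
C5: H = 12 is even — OK.
C6: C = 7, not > 10; antecedent false, conditional vacuously true — OK.
C7: B = 16, H = 12; 16 ≥ 12 — OK.
C8: gcd(7, 12) = 1, not 7 — violated.
C9: values 8, 7, 12; F = 8 is not < C = 7 — violated.
C10: D=16, C=7, A=15; 1 of them equals 15 — OK.
C11: H * C = 12 * 7 = 84 — OK.

No — constraints 1, 3, 8, 9 are not satisfied.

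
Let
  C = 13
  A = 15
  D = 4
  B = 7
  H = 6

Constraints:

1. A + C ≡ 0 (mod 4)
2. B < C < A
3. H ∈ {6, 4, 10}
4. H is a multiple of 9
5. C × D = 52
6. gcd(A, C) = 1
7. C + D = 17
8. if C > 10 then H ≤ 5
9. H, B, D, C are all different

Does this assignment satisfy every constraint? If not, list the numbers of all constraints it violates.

1. A + C = 28; 28 mod 4 = 0  OK
2. values 7 < 13 < 15  OK
3. H = 6 is in {6, 4, 10}  OK
4. 6 = 9×0 + 6, so 9 does not divide 6  FAIL
5. C × D = 13 × 4 = 52  OK
6. gcd(15, 13) = 1  OK
7. C + D = 13 + 4 = 17  OK
8. C = 13 > 10, so we need H ≤ 5; but H = 6 > 5  FAIL
9. values 6, 7, 4, 13 are pairwise distinct  OK

No — constraints 4 and 8 are not satisfied.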